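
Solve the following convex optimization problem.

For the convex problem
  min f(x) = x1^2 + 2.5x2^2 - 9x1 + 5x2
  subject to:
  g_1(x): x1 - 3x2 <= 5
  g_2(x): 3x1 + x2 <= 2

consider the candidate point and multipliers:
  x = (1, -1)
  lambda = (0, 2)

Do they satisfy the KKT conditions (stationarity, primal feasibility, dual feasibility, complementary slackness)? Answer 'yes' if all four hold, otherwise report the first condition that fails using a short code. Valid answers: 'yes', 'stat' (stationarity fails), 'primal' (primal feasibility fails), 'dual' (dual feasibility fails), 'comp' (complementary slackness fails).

Gradient of f: grad f(x) = Q x + c = (-7, 0)
Constraint values g_i(x) = a_i^T x - b_i:
  g_1((1, -1)) = -1
  g_2((1, -1)) = 0
Stationarity residual: grad f(x) + sum_i lambda_i a_i = (-1, 2)
  -> stationarity FAILS
Primal feasibility (all g_i <= 0): OK
Dual feasibility (all lambda_i >= 0): OK
Complementary slackness (lambda_i * g_i(x) = 0 for all i): OK

Verdict: the first failing condition is stationarity -> stat.

stat


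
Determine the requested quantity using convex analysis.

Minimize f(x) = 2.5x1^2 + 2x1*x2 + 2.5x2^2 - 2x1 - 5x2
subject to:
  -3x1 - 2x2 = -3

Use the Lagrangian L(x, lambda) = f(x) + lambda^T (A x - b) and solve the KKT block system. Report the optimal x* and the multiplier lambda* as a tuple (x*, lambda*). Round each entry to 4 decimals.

Form the Lagrangian:
  L(x, lambda) = (1/2) x^T Q x + c^T x + lambda^T (A x - b)
Stationarity (grad_x L = 0): Q x + c + A^T lambda = 0.
Primal feasibility: A x = b.

This gives the KKT block system:
  [ Q   A^T ] [ x     ]   [-c ]
  [ A    0  ] [ lambda ] = [ b ]

Solving the linear system:
  x*      = (0.2683, 1.0976)
  lambda* = (0.5122)
  f(x*)   = -2.2439

x* = (0.2683, 1.0976), lambda* = (0.5122)


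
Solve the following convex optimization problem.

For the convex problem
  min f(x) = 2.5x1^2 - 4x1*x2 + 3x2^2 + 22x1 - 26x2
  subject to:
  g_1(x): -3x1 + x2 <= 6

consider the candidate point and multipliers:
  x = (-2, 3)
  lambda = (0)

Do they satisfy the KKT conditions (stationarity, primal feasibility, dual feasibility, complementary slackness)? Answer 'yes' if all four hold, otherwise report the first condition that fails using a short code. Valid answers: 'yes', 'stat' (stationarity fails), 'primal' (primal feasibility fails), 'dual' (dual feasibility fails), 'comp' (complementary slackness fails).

Gradient of f: grad f(x) = Q x + c = (0, 0)
Constraint values g_i(x) = a_i^T x - b_i:
  g_1((-2, 3)) = 3
Stationarity residual: grad f(x) + sum_i lambda_i a_i = (0, 0)
  -> stationarity OK
Primal feasibility (all g_i <= 0): FAILS
Dual feasibility (all lambda_i >= 0): OK
Complementary slackness (lambda_i * g_i(x) = 0 for all i): OK

Verdict: the first failing condition is primal_feasibility -> primal.

primal


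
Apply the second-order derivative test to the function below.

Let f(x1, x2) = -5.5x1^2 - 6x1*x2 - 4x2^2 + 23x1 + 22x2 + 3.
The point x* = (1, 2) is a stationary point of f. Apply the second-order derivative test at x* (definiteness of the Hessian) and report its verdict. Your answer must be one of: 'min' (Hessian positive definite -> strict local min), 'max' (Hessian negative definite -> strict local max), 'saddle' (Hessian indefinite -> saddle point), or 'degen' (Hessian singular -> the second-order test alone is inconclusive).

Compute the Hessian H = grad^2 f:
  H = [[-11, -6], [-6, -8]]
Verify stationarity: grad f(x*) = H x* + g = (0, 0).
Eigenvalues of H: -15.6847, -3.3153.
Both eigenvalues < 0, so H is negative definite -> x* is a strict local max.

max


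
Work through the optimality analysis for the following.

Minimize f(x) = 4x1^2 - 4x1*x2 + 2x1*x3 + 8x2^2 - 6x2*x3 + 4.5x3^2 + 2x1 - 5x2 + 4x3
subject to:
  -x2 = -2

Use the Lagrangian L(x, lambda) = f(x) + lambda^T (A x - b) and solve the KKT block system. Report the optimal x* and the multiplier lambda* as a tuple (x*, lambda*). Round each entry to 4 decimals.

Form the Lagrangian:
  L(x, lambda) = (1/2) x^T Q x + c^T x + lambda^T (A x - b)
Stationarity (grad_x L = 0): Q x + c + A^T lambda = 0.
Primal feasibility: A x = b.

This gives the KKT block system:
  [ Q   A^T ] [ x     ]   [-c ]
  [ A    0  ] [ lambda ] = [ b ]

Solving the linear system:
  x*      = (0.5588, 2, 0.7647)
  lambda* = (20.1765)
  f(x*)   = 17.2647

x* = (0.5588, 2, 0.7647), lambda* = (20.1765)


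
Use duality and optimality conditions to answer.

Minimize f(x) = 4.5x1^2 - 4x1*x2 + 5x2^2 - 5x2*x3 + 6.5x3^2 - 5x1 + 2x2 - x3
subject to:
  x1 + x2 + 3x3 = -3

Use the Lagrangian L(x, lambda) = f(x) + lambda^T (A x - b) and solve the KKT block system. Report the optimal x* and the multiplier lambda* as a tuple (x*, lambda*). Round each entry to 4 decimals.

Form the Lagrangian:
  L(x, lambda) = (1/2) x^T Q x + c^T x + lambda^T (A x - b)
Stationarity (grad_x L = 0): Q x + c + A^T lambda = 0.
Primal feasibility: A x = b.

This gives the KKT block system:
  [ Q   A^T ] [ x     ]   [-c ]
  [ A    0  ] [ lambda ] = [ b ]

Solving the linear system:
  x*      = (-0.0355, -0.7916, -0.7243)
  lambda* = (2.1527)
  f(x*)   = 2.8882

x* = (-0.0355, -0.7916, -0.7243), lambda* = (2.1527)


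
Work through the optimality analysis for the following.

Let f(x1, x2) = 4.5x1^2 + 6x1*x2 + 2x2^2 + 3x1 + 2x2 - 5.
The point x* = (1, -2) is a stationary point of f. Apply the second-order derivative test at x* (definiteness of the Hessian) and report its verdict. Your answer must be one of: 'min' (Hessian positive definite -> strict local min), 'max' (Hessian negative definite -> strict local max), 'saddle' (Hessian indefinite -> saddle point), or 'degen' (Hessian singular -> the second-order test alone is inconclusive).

Compute the Hessian H = grad^2 f:
  H = [[9, 6], [6, 4]]
Verify stationarity: grad f(x*) = H x* + g = (0, 0).
Eigenvalues of H: 0, 13.
H has a zero eigenvalue (singular; positive semidefinite but not definite), so H is neither positive definite, negative definite, nor indefinite. The second-order test alone is inconclusive -> degen.
(Indeed, f is constant along the null direction of H through x*, so x* is not a strict local extremum.)

degen


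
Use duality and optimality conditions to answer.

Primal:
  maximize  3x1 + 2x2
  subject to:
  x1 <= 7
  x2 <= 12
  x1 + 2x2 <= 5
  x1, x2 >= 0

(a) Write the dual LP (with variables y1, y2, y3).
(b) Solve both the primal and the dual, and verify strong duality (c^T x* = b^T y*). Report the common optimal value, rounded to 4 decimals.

The standard primal-dual pair for 'max c^T x s.t. A x <= b, x >= 0' is:
  Dual:  min b^T y  s.t.  A^T y >= c,  y >= 0.

So the dual LP is:
  minimize  7y1 + 12y2 + 5y3
  subject to:
    y1 + y3 >= 3
    y2 + 2y3 >= 2
    y1, y2, y3 >= 0

Solving the primal: x* = (5, 0).
  primal value c^T x* = 15.
Solving the dual: y* = (0, 0, 3).
  dual value b^T y* = 15.
Strong duality: c^T x* = b^T y*. Confirmed.

15


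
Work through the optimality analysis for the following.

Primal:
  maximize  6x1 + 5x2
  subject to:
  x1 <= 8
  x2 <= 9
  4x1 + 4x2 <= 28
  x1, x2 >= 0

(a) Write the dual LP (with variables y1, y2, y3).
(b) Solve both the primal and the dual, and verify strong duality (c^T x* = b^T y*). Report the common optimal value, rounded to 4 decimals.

The standard primal-dual pair for 'max c^T x s.t. A x <= b, x >= 0' is:
  Dual:  min b^T y  s.t.  A^T y >= c,  y >= 0.

So the dual LP is:
  minimize  8y1 + 9y2 + 28y3
  subject to:
    y1 + 4y3 >= 6
    y2 + 4y3 >= 5
    y1, y2, y3 >= 0

Solving the primal: x* = (7, 0).
  primal value c^T x* = 42.
Solving the dual: y* = (0, 0, 1.5).
  dual value b^T y* = 42.
Strong duality: c^T x* = b^T y*. Confirmed.

42


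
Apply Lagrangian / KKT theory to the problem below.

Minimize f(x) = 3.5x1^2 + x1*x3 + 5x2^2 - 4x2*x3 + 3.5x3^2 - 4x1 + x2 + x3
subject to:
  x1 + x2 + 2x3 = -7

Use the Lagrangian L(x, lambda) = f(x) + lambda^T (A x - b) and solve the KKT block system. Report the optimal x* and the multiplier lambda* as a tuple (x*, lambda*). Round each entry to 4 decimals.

Form the Lagrangian:
  L(x, lambda) = (1/2) x^T Q x + c^T x + lambda^T (A x - b)
Stationarity (grad_x L = 0): Q x + c + A^T lambda = 0.
Primal feasibility: A x = b.

This gives the KKT block system:
  [ Q   A^T ] [ x     ]   [-c ]
  [ A    0  ] [ lambda ] = [ b ]

Solving the linear system:
  x*      = (0.1794, -1.7354, -2.722)
  lambda* = (5.4664)
  f(x*)   = 16.5448

x* = (0.1794, -1.7354, -2.722), lambda* = (5.4664)


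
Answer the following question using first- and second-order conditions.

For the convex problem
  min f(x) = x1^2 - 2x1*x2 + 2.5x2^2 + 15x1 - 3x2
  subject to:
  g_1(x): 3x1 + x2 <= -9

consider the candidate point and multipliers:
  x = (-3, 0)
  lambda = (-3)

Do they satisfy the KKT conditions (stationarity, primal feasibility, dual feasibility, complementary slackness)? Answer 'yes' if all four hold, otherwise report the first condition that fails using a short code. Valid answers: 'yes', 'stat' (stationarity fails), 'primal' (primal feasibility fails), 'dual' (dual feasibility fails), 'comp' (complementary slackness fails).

Gradient of f: grad f(x) = Q x + c = (9, 3)
Constraint values g_i(x) = a_i^T x - b_i:
  g_1((-3, 0)) = 0
Stationarity residual: grad f(x) + sum_i lambda_i a_i = (0, 0)
  -> stationarity OK
Primal feasibility (all g_i <= 0): OK
Dual feasibility (all lambda_i >= 0): FAILS
Complementary slackness (lambda_i * g_i(x) = 0 for all i): OK

Verdict: the first failing condition is dual_feasibility -> dual.

dual


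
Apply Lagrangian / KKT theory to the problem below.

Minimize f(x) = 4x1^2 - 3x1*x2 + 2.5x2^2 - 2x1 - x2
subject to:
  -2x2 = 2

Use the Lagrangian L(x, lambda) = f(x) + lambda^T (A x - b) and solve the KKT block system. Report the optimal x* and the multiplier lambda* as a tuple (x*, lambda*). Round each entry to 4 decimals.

Form the Lagrangian:
  L(x, lambda) = (1/2) x^T Q x + c^T x + lambda^T (A x - b)
Stationarity (grad_x L = 0): Q x + c + A^T lambda = 0.
Primal feasibility: A x = b.

This gives the KKT block system:
  [ Q   A^T ] [ x     ]   [-c ]
  [ A    0  ] [ lambda ] = [ b ]

Solving the linear system:
  x*      = (-0.125, -1)
  lambda* = (-2.8125)
  f(x*)   = 3.4375

x* = (-0.125, -1), lambda* = (-2.8125)


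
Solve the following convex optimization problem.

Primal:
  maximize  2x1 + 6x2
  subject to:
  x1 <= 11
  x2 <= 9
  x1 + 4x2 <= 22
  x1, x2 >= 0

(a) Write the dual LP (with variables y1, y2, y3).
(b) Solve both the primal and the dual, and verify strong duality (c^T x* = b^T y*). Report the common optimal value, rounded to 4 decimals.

The standard primal-dual pair for 'max c^T x s.t. A x <= b, x >= 0' is:
  Dual:  min b^T y  s.t.  A^T y >= c,  y >= 0.

So the dual LP is:
  minimize  11y1 + 9y2 + 22y3
  subject to:
    y1 + y3 >= 2
    y2 + 4y3 >= 6
    y1, y2, y3 >= 0

Solving the primal: x* = (11, 2.75).
  primal value c^T x* = 38.5.
Solving the dual: y* = (0.5, 0, 1.5).
  dual value b^T y* = 38.5.
Strong duality: c^T x* = b^T y*. Confirmed.

38.5


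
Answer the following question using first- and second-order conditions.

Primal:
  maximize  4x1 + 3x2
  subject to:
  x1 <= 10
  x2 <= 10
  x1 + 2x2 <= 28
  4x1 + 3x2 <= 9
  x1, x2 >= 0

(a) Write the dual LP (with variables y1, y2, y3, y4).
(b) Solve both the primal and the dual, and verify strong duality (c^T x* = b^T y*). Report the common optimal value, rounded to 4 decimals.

The standard primal-dual pair for 'max c^T x s.t. A x <= b, x >= 0' is:
  Dual:  min b^T y  s.t.  A^T y >= c,  y >= 0.

So the dual LP is:
  minimize  10y1 + 10y2 + 28y3 + 9y4
  subject to:
    y1 + y3 + 4y4 >= 4
    y2 + 2y3 + 3y4 >= 3
    y1, y2, y3, y4 >= 0

Solving the primal: x* = (2.25, 0).
  primal value c^T x* = 9.
Solving the dual: y* = (0, 0, 0, 1).
  dual value b^T y* = 9.
Strong duality: c^T x* = b^T y*. Confirmed.

9


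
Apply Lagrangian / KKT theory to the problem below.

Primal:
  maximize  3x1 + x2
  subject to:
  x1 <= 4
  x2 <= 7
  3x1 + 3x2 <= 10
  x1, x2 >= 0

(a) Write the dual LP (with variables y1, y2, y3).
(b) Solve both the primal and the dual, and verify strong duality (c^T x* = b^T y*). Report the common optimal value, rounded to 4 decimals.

The standard primal-dual pair for 'max c^T x s.t. A x <= b, x >= 0' is:
  Dual:  min b^T y  s.t.  A^T y >= c,  y >= 0.

So the dual LP is:
  minimize  4y1 + 7y2 + 10y3
  subject to:
    y1 + 3y3 >= 3
    y2 + 3y3 >= 1
    y1, y2, y3 >= 0

Solving the primal: x* = (3.3333, 0).
  primal value c^T x* = 10.
Solving the dual: y* = (0, 0, 1).
  dual value b^T y* = 10.
Strong duality: c^T x* = b^T y*. Confirmed.

10


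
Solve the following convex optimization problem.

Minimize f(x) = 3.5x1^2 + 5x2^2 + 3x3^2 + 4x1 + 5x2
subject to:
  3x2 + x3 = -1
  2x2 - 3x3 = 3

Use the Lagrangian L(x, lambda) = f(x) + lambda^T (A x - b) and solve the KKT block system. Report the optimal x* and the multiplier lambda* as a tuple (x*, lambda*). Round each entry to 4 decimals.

Form the Lagrangian:
  L(x, lambda) = (1/2) x^T Q x + c^T x + lambda^T (A x - b)
Stationarity (grad_x L = 0): Q x + c + A^T lambda = 0.
Primal feasibility: A x = b.

This gives the KKT block system:
  [ Q   A^T ] [ x     ]   [-c ]
  [ A    0  ] [ lambda ] = [ b ]

Solving the linear system:
  x*      = (-0.5714, 0, -1)
  lambda* = (-0.2727, -2.0909)
  f(x*)   = 1.8571

x* = (-0.5714, 0, -1), lambda* = (-0.2727, -2.0909)


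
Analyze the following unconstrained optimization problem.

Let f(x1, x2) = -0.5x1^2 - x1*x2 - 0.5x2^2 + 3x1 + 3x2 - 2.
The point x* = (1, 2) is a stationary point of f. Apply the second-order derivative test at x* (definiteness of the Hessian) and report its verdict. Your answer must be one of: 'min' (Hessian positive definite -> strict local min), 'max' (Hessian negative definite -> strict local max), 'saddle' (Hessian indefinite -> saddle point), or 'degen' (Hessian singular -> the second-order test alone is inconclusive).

Compute the Hessian H = grad^2 f:
  H = [[-1, -1], [-1, -1]]
Verify stationarity: grad f(x*) = H x* + g = (0, 0).
Eigenvalues of H: -2, 0.
H has a zero eigenvalue (singular; negative semidefinite but not definite), so H is neither positive definite, negative definite, nor indefinite. The second-order test alone is inconclusive -> degen.
(Indeed, f is constant along the null direction of H through x*, so x* is not a strict local extremum.)

degen


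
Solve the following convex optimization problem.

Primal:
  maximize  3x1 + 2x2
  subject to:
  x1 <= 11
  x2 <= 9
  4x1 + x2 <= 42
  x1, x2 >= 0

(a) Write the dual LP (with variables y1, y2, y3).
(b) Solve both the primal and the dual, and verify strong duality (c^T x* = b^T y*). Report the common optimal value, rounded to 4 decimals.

The standard primal-dual pair for 'max c^T x s.t. A x <= b, x >= 0' is:
  Dual:  min b^T y  s.t.  A^T y >= c,  y >= 0.

So the dual LP is:
  minimize  11y1 + 9y2 + 42y3
  subject to:
    y1 + 4y3 >= 3
    y2 + y3 >= 2
    y1, y2, y3 >= 0

Solving the primal: x* = (8.25, 9).
  primal value c^T x* = 42.75.
Solving the dual: y* = (0, 1.25, 0.75).
  dual value b^T y* = 42.75.
Strong duality: c^T x* = b^T y*. Confirmed.

42.75


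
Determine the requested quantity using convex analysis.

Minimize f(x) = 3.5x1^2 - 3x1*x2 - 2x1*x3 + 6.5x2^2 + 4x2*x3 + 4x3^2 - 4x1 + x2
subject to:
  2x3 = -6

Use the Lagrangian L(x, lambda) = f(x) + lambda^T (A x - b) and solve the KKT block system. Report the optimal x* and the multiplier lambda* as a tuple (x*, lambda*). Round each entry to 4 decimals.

Form the Lagrangian:
  L(x, lambda) = (1/2) x^T Q x + c^T x + lambda^T (A x - b)
Stationarity (grad_x L = 0): Q x + c + A^T lambda = 0.
Primal feasibility: A x = b.

This gives the KKT block system:
  [ Q   A^T ] [ x     ]   [-c ]
  [ A    0  ] [ lambda ] = [ b ]

Solving the linear system:
  x*      = (0.0854, 0.8659, -3)
  lambda* = (10.3537)
  f(x*)   = 31.3232

x* = (0.0854, 0.8659, -3), lambda* = (10.3537)


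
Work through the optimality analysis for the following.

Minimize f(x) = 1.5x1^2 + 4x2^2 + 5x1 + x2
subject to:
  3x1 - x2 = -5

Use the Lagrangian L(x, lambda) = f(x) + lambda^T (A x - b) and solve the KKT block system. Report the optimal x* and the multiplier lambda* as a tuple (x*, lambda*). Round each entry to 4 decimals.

Form the Lagrangian:
  L(x, lambda) = (1/2) x^T Q x + c^T x + lambda^T (A x - b)
Stationarity (grad_x L = 0): Q x + c + A^T lambda = 0.
Primal feasibility: A x = b.

This gives the KKT block system:
  [ Q   A^T ] [ x     ]   [-c ]
  [ A    0  ] [ lambda ] = [ b ]

Solving the linear system:
  x*      = (-1.7067, -0.12)
  lambda* = (0.04)
  f(x*)   = -4.2267

x* = (-1.7067, -0.12), lambda* = (0.04)


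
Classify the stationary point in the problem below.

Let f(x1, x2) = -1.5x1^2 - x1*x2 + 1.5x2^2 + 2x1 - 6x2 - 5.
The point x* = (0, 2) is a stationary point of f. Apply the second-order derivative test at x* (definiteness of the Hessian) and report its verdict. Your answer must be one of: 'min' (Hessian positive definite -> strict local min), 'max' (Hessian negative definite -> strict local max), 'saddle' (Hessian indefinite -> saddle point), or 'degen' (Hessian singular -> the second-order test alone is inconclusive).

Compute the Hessian H = grad^2 f:
  H = [[-3, -1], [-1, 3]]
Verify stationarity: grad f(x*) = H x* + g = (0, 0).
Eigenvalues of H: -3.1623, 3.1623.
Eigenvalues have mixed signs, so H is indefinite -> x* is a saddle point.

saddle


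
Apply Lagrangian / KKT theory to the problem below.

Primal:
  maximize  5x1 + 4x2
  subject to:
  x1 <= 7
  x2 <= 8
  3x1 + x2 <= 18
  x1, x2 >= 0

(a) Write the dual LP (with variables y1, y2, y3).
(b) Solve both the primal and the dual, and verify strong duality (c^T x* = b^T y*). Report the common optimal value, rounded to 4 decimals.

The standard primal-dual pair for 'max c^T x s.t. A x <= b, x >= 0' is:
  Dual:  min b^T y  s.t.  A^T y >= c,  y >= 0.

So the dual LP is:
  minimize  7y1 + 8y2 + 18y3
  subject to:
    y1 + 3y3 >= 5
    y2 + y3 >= 4
    y1, y2, y3 >= 0

Solving the primal: x* = (3.3333, 8).
  primal value c^T x* = 48.6667.
Solving the dual: y* = (0, 2.3333, 1.6667).
  dual value b^T y* = 48.6667.
Strong duality: c^T x* = b^T y*. Confirmed.

48.6667


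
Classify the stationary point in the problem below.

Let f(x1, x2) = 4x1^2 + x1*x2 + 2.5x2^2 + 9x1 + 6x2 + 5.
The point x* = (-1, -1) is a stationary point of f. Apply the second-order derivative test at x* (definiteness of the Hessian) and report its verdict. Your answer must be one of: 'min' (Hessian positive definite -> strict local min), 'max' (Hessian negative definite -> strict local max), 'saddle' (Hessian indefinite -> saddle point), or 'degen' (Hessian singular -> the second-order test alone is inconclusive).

Compute the Hessian H = grad^2 f:
  H = [[8, 1], [1, 5]]
Verify stationarity: grad f(x*) = H x* + g = (0, 0).
Eigenvalues of H: 4.6972, 8.3028.
Both eigenvalues > 0, so H is positive definite -> x* is a strict local min.

min


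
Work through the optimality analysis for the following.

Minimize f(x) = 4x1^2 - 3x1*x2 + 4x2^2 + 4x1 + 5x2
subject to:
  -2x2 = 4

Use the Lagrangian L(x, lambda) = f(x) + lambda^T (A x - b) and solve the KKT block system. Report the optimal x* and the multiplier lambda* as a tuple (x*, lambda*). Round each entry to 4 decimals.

Form the Lagrangian:
  L(x, lambda) = (1/2) x^T Q x + c^T x + lambda^T (A x - b)
Stationarity (grad_x L = 0): Q x + c + A^T lambda = 0.
Primal feasibility: A x = b.

This gives the KKT block system:
  [ Q   A^T ] [ x     ]   [-c ]
  [ A    0  ] [ lambda ] = [ b ]

Solving the linear system:
  x*      = (-1.25, -2)
  lambda* = (-3.625)
  f(x*)   = -0.25

x* = (-1.25, -2), lambda* = (-3.625)


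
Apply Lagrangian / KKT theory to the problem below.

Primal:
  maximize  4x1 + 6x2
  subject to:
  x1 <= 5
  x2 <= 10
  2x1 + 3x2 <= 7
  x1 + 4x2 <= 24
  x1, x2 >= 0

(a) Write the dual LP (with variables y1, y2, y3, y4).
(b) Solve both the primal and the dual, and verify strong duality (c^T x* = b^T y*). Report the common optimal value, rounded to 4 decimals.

The standard primal-dual pair for 'max c^T x s.t. A x <= b, x >= 0' is:
  Dual:  min b^T y  s.t.  A^T y >= c,  y >= 0.

So the dual LP is:
  minimize  5y1 + 10y2 + 7y3 + 24y4
  subject to:
    y1 + 2y3 + y4 >= 4
    y2 + 3y3 + 4y4 >= 6
    y1, y2, y3, y4 >= 0

Solving the primal: x* = (3.5, 0).
  primal value c^T x* = 14.
Solving the dual: y* = (0, 0, 2, 0).
  dual value b^T y* = 14.
Strong duality: c^T x* = b^T y*. Confirmed.

14


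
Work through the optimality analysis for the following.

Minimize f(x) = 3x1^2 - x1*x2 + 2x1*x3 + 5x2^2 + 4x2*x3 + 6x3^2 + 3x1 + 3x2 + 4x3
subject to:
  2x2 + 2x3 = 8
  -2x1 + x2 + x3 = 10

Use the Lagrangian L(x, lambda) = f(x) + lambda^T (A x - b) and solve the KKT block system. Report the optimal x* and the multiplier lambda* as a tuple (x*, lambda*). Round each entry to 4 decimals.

Form the Lagrangian:
  L(x, lambda) = (1/2) x^T Q x + c^T x + lambda^T (A x - b)
Stationarity (grad_x L = 0): Q x + c + A^T lambda = 0.
Primal feasibility: A x = b.

This gives the KKT block system:
  [ Q   A^T ] [ x     ]   [-c ]
  [ A    0  ] [ lambda ] = [ b ]

Solving the linear system:
  x*      = (-3, 1.7143, 2.2857)
  lambda* = (-13.1071, -6.0714)
  f(x*)   = 85.4286

x* = (-3, 1.7143, 2.2857), lambda* = (-13.1071, -6.0714)


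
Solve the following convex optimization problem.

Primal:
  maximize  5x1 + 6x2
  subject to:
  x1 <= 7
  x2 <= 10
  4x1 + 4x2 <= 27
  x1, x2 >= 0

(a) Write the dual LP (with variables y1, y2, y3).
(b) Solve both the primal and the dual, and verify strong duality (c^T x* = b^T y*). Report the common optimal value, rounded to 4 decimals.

The standard primal-dual pair for 'max c^T x s.t. A x <= b, x >= 0' is:
  Dual:  min b^T y  s.t.  A^T y >= c,  y >= 0.

So the dual LP is:
  minimize  7y1 + 10y2 + 27y3
  subject to:
    y1 + 4y3 >= 5
    y2 + 4y3 >= 6
    y1, y2, y3 >= 0

Solving the primal: x* = (0, 6.75).
  primal value c^T x* = 40.5.
Solving the dual: y* = (0, 0, 1.5).
  dual value b^T y* = 40.5.
Strong duality: c^T x* = b^T y*. Confirmed.

40.5


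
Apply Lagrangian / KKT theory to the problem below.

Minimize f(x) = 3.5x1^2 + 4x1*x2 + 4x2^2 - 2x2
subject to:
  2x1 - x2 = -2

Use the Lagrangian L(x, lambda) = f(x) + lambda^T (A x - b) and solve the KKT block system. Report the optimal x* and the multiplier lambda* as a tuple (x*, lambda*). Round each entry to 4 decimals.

Form the Lagrangian:
  L(x, lambda) = (1/2) x^T Q x + c^T x + lambda^T (A x - b)
Stationarity (grad_x L = 0): Q x + c + A^T lambda = 0.
Primal feasibility: A x = b.

This gives the KKT block system:
  [ Q   A^T ] [ x     ]   [-c ]
  [ A    0  ] [ lambda ] = [ b ]

Solving the linear system:
  x*      = (-0.6545, 0.6909)
  lambda* = (0.9091)
  f(x*)   = 0.2182

x* = (-0.6545, 0.6909), lambda* = (0.9091)


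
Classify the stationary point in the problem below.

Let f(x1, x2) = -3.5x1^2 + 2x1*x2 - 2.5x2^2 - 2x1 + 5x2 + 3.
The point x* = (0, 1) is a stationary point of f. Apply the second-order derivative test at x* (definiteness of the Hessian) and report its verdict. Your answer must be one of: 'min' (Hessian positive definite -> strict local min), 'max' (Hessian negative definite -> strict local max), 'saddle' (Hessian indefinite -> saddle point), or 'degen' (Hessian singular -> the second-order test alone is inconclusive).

Compute the Hessian H = grad^2 f:
  H = [[-7, 2], [2, -5]]
Verify stationarity: grad f(x*) = H x* + g = (0, 0).
Eigenvalues of H: -8.2361, -3.7639.
Both eigenvalues < 0, so H is negative definite -> x* is a strict local max.

max


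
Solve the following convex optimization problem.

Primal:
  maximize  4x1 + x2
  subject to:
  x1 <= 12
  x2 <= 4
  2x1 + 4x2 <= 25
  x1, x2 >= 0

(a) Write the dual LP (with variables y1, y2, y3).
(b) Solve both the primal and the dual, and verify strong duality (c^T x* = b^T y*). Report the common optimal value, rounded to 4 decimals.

The standard primal-dual pair for 'max c^T x s.t. A x <= b, x >= 0' is:
  Dual:  min b^T y  s.t.  A^T y >= c,  y >= 0.

So the dual LP is:
  minimize  12y1 + 4y2 + 25y3
  subject to:
    y1 + 2y3 >= 4
    y2 + 4y3 >= 1
    y1, y2, y3 >= 0

Solving the primal: x* = (12, 0.25).
  primal value c^T x* = 48.25.
Solving the dual: y* = (3.5, 0, 0.25).
  dual value b^T y* = 48.25.
Strong duality: c^T x* = b^T y*. Confirmed.

48.25


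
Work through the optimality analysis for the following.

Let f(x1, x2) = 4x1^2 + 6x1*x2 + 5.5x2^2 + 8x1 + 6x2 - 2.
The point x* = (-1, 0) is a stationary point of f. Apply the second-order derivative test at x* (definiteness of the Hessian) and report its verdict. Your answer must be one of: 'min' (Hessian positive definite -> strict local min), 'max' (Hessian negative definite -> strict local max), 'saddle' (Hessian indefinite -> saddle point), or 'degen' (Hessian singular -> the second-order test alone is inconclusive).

Compute the Hessian H = grad^2 f:
  H = [[8, 6], [6, 11]]
Verify stationarity: grad f(x*) = H x* + g = (0, 0).
Eigenvalues of H: 3.3153, 15.6847.
Both eigenvalues > 0, so H is positive definite -> x* is a strict local min.

min


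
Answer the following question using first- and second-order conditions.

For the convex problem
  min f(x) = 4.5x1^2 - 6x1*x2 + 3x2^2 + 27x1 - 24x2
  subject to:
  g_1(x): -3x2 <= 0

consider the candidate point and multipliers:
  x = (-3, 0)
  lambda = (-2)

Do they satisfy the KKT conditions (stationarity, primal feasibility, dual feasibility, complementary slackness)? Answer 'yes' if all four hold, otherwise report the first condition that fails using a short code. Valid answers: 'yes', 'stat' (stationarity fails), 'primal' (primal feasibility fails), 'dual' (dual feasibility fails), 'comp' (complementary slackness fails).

Gradient of f: grad f(x) = Q x + c = (0, -6)
Constraint values g_i(x) = a_i^T x - b_i:
  g_1((-3, 0)) = 0
Stationarity residual: grad f(x) + sum_i lambda_i a_i = (0, 0)
  -> stationarity OK
Primal feasibility (all g_i <= 0): OK
Dual feasibility (all lambda_i >= 0): FAILS
Complementary slackness (lambda_i * g_i(x) = 0 for all i): OK

Verdict: the first failing condition is dual_feasibility -> dual.

dual


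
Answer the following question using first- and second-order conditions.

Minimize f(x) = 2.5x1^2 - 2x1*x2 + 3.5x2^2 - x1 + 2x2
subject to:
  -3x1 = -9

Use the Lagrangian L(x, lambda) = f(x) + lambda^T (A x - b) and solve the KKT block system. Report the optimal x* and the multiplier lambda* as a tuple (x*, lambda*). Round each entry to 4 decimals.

Form the Lagrangian:
  L(x, lambda) = (1/2) x^T Q x + c^T x + lambda^T (A x - b)
Stationarity (grad_x L = 0): Q x + c + A^T lambda = 0.
Primal feasibility: A x = b.

This gives the KKT block system:
  [ Q   A^T ] [ x     ]   [-c ]
  [ A    0  ] [ lambda ] = [ b ]

Solving the linear system:
  x*      = (3, 0.5714)
  lambda* = (4.2857)
  f(x*)   = 18.3571

x* = (3, 0.5714), lambda* = (4.2857)


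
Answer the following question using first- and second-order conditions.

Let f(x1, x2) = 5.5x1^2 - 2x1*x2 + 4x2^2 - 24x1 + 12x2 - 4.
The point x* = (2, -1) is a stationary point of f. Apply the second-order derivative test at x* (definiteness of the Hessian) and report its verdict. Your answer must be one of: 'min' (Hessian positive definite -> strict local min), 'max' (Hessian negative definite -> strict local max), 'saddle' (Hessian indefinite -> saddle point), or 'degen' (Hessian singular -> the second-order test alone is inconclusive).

Compute the Hessian H = grad^2 f:
  H = [[11, -2], [-2, 8]]
Verify stationarity: grad f(x*) = H x* + g = (0, 0).
Eigenvalues of H: 7, 12.
Both eigenvalues > 0, so H is positive definite -> x* is a strict local min.

min


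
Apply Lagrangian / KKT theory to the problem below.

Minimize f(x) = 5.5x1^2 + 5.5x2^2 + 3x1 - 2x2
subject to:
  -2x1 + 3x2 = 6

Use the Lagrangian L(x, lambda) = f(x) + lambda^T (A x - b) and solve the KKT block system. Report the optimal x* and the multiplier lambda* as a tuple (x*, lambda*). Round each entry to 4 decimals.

Form the Lagrangian:
  L(x, lambda) = (1/2) x^T Q x + c^T x + lambda^T (A x - b)
Stationarity (grad_x L = 0): Q x + c + A^T lambda = 0.
Primal feasibility: A x = b.

This gives the KKT block system:
  [ Q   A^T ] [ x     ]   [-c ]
  [ A    0  ] [ lambda ] = [ b ]

Solving the linear system:
  x*      = (-1.028, 1.3147)
  lambda* = (-4.1538)
  f(x*)   = 9.6049

x* = (-1.028, 1.3147), lambda* = (-4.1538)


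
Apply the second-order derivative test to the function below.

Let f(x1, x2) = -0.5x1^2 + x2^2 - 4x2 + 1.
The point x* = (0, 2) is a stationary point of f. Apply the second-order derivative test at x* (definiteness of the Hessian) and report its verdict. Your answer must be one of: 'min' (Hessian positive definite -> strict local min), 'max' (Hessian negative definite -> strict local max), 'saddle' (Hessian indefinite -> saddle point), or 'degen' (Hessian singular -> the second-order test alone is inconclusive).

Compute the Hessian H = grad^2 f:
  H = [[-1, 0], [0, 2]]
Verify stationarity: grad f(x*) = H x* + g = (0, 0).
Eigenvalues of H: -1, 2.
Eigenvalues have mixed signs, so H is indefinite -> x* is a saddle point.

saddle


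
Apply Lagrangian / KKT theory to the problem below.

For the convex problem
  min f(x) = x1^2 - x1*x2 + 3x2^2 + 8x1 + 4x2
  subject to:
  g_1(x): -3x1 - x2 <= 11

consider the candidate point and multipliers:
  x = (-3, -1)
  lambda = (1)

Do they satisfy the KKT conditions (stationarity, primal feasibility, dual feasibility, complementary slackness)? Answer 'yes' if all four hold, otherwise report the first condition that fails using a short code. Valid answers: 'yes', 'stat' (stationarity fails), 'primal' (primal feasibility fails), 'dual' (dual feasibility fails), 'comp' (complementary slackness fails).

Gradient of f: grad f(x) = Q x + c = (3, 1)
Constraint values g_i(x) = a_i^T x - b_i:
  g_1((-3, -1)) = -1
Stationarity residual: grad f(x) + sum_i lambda_i a_i = (0, 0)
  -> stationarity OK
Primal feasibility (all g_i <= 0): OK
Dual feasibility (all lambda_i >= 0): OK
Complementary slackness (lambda_i * g_i(x) = 0 for all i): FAILS

Verdict: the first failing condition is complementary_slackness -> comp.

comp


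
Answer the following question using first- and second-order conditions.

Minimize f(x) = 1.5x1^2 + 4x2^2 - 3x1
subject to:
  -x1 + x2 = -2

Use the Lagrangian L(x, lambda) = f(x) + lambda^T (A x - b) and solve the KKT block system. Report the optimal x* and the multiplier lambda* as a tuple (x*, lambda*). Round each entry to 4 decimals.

Form the Lagrangian:
  L(x, lambda) = (1/2) x^T Q x + c^T x + lambda^T (A x - b)
Stationarity (grad_x L = 0): Q x + c + A^T lambda = 0.
Primal feasibility: A x = b.

This gives the KKT block system:
  [ Q   A^T ] [ x     ]   [-c ]
  [ A    0  ] [ lambda ] = [ b ]

Solving the linear system:
  x*      = (1.7273, -0.2727)
  lambda* = (2.1818)
  f(x*)   = -0.4091

x* = (1.7273, -0.2727), lambda* = (2.1818)


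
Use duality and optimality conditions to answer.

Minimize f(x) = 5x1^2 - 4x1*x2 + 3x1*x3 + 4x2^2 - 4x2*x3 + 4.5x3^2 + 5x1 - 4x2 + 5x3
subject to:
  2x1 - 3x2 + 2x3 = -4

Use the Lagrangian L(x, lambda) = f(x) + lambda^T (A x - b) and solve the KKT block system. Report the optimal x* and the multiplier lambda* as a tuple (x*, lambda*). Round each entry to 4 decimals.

Form the Lagrangian:
  L(x, lambda) = (1/2) x^T Q x + c^T x + lambda^T (A x - b)
Stationarity (grad_x L = 0): Q x + c + A^T lambda = 0.
Primal feasibility: A x = b.

This gives the KKT block system:
  [ Q   A^T ] [ x     ]   [-c ]
  [ A    0  ] [ lambda ] = [ b ]

Solving the linear system:
  x*      = (-0.4261, 0.7179, -0.4971)
  lambda* = (1.8119)
  f(x*)   = -0.12

x* = (-0.4261, 0.7179, -0.4971), lambda* = (1.8119)


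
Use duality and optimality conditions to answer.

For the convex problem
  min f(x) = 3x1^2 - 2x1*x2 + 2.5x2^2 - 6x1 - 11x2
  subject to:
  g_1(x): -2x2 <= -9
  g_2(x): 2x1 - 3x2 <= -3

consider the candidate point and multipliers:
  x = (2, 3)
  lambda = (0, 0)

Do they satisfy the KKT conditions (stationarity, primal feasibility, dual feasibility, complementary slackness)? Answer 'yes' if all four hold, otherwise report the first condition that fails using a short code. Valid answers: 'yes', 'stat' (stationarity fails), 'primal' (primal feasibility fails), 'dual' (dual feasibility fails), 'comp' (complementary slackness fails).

Gradient of f: grad f(x) = Q x + c = (0, 0)
Constraint values g_i(x) = a_i^T x - b_i:
  g_1((2, 3)) = 3
  g_2((2, 3)) = -2
Stationarity residual: grad f(x) + sum_i lambda_i a_i = (0, 0)
  -> stationarity OK
Primal feasibility (all g_i <= 0): FAILS
Dual feasibility (all lambda_i >= 0): OK
Complementary slackness (lambda_i * g_i(x) = 0 for all i): OK

Verdict: the first failing condition is primal_feasibility -> primal.

primal


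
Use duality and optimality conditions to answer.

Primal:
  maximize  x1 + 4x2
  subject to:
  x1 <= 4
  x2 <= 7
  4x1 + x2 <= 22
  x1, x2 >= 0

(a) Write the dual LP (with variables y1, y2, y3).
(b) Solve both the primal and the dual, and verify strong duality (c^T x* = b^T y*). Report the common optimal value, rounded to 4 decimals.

The standard primal-dual pair for 'max c^T x s.t. A x <= b, x >= 0' is:
  Dual:  min b^T y  s.t.  A^T y >= c,  y >= 0.

So the dual LP is:
  minimize  4y1 + 7y2 + 22y3
  subject to:
    y1 + 4y3 >= 1
    y2 + y3 >= 4
    y1, y2, y3 >= 0

Solving the primal: x* = (3.75, 7).
  primal value c^T x* = 31.75.
Solving the dual: y* = (0, 3.75, 0.25).
  dual value b^T y* = 31.75.
Strong duality: c^T x* = b^T y*. Confirmed.

31.75


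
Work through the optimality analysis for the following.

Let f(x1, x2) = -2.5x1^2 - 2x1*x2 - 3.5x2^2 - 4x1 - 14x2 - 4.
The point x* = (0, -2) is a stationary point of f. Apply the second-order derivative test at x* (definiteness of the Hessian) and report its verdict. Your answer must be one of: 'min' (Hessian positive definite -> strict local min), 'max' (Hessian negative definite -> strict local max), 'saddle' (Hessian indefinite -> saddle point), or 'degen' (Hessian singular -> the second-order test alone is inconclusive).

Compute the Hessian H = grad^2 f:
  H = [[-5, -2], [-2, -7]]
Verify stationarity: grad f(x*) = H x* + g = (0, 0).
Eigenvalues of H: -8.2361, -3.7639.
Both eigenvalues < 0, so H is negative definite -> x* is a strict local max.

max


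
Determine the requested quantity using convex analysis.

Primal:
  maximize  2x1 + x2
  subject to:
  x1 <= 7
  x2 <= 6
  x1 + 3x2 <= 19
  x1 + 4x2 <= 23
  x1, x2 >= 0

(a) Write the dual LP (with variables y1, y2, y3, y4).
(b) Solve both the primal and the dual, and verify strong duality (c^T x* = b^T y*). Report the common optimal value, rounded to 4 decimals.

The standard primal-dual pair for 'max c^T x s.t. A x <= b, x >= 0' is:
  Dual:  min b^T y  s.t.  A^T y >= c,  y >= 0.

So the dual LP is:
  minimize  7y1 + 6y2 + 19y3 + 23y4
  subject to:
    y1 + y3 + y4 >= 2
    y2 + 3y3 + 4y4 >= 1
    y1, y2, y3, y4 >= 0

Solving the primal: x* = (7, 4).
  primal value c^T x* = 18.
Solving the dual: y* = (1.75, 0, 0, 0.25).
  dual value b^T y* = 18.
Strong duality: c^T x* = b^T y*. Confirmed.

18


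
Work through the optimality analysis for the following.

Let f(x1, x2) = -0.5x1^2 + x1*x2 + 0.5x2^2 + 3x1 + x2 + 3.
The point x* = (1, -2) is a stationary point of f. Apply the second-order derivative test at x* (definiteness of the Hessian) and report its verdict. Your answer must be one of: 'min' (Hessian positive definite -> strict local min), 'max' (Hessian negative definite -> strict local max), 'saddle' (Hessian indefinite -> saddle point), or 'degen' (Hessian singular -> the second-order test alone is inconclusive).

Compute the Hessian H = grad^2 f:
  H = [[-1, 1], [1, 1]]
Verify stationarity: grad f(x*) = H x* + g = (0, 0).
Eigenvalues of H: -1.4142, 1.4142.
Eigenvalues have mixed signs, so H is indefinite -> x* is a saddle point.

saddle


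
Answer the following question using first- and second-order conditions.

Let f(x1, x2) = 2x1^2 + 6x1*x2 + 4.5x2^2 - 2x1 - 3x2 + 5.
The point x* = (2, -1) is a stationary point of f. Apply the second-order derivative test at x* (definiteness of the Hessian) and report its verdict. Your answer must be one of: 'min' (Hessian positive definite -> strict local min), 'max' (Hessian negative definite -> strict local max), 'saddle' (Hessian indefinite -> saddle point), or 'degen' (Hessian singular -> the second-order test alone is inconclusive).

Compute the Hessian H = grad^2 f:
  H = [[4, 6], [6, 9]]
Verify stationarity: grad f(x*) = H x* + g = (0, 0).
Eigenvalues of H: 0, 13.
H has a zero eigenvalue (singular; positive semidefinite but not definite), so H is neither positive definite, negative definite, nor indefinite. The second-order test alone is inconclusive -> degen.
(Indeed, f is constant along the null direction of H through x*, so x* is not a strict local extremum.)

degen


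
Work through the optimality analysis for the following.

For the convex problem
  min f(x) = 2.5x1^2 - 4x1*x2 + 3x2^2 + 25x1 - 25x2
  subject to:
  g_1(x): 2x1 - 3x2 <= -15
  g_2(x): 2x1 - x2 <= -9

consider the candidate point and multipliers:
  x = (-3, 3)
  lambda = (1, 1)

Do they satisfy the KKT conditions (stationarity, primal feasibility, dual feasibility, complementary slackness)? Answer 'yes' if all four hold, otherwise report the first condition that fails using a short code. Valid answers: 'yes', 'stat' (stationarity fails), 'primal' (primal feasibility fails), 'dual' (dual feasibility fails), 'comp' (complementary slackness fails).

Gradient of f: grad f(x) = Q x + c = (-2, 5)
Constraint values g_i(x) = a_i^T x - b_i:
  g_1((-3, 3)) = 0
  g_2((-3, 3)) = 0
Stationarity residual: grad f(x) + sum_i lambda_i a_i = (2, 1)
  -> stationarity FAILS
Primal feasibility (all g_i <= 0): OK
Dual feasibility (all lambda_i >= 0): OK
Complementary slackness (lambda_i * g_i(x) = 0 for all i): OK

Verdict: the first failing condition is stationarity -> stat.

stat


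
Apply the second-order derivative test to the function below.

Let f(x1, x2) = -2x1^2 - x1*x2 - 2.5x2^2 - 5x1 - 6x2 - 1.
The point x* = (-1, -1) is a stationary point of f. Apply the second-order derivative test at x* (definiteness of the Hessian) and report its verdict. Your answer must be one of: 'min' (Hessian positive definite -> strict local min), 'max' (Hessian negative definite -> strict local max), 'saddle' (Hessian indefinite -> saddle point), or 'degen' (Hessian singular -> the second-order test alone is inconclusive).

Compute the Hessian H = grad^2 f:
  H = [[-4, -1], [-1, -5]]
Verify stationarity: grad f(x*) = H x* + g = (0, 0).
Eigenvalues of H: -5.618, -3.382.
Both eigenvalues < 0, so H is negative definite -> x* is a strict local max.

max


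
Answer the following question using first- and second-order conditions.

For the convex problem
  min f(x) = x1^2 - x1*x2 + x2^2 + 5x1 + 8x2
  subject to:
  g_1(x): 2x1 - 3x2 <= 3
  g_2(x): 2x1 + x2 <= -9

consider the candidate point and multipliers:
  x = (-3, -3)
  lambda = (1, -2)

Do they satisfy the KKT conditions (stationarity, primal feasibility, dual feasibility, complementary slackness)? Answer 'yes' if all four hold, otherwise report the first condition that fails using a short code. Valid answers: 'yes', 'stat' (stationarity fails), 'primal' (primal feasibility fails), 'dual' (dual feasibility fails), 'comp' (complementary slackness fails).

Gradient of f: grad f(x) = Q x + c = (2, 5)
Constraint values g_i(x) = a_i^T x - b_i:
  g_1((-3, -3)) = 0
  g_2((-3, -3)) = 0
Stationarity residual: grad f(x) + sum_i lambda_i a_i = (0, 0)
  -> stationarity OK
Primal feasibility (all g_i <= 0): OK
Dual feasibility (all lambda_i >= 0): FAILS
Complementary slackness (lambda_i * g_i(x) = 0 for all i): OK

Verdict: the first failing condition is dual_feasibility -> dual.

dual


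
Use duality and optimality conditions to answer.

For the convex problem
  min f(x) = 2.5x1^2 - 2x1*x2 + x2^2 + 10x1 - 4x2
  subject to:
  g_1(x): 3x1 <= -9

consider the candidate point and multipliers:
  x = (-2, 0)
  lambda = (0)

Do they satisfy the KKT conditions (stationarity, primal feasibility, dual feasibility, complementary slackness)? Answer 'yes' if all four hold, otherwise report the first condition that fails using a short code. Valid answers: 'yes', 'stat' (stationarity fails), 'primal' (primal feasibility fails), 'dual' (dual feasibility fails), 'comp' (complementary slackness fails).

Gradient of f: grad f(x) = Q x + c = (0, 0)
Constraint values g_i(x) = a_i^T x - b_i:
  g_1((-2, 0)) = 3
Stationarity residual: grad f(x) + sum_i lambda_i a_i = (0, 0)
  -> stationarity OK
Primal feasibility (all g_i <= 0): FAILS
Dual feasibility (all lambda_i >= 0): OK
Complementary slackness (lambda_i * g_i(x) = 0 for all i): OK

Verdict: the first failing condition is primal_feasibility -> primal.

primal
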